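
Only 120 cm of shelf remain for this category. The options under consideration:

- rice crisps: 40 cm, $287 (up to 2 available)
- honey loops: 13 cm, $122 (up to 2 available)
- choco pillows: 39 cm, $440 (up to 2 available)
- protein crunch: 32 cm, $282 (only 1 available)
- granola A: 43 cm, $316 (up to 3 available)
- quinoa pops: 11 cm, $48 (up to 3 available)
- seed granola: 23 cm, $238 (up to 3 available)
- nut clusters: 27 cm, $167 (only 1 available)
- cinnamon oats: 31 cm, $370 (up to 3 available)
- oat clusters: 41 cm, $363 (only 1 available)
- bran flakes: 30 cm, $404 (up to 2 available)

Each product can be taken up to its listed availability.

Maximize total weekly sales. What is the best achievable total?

The ratio heuristic lands on seed granola + cinnamon oats + 2×bran flakes (1416) but leaves 6 cm idle.
Replace seed granola with 2×honey loops: the trade gains 6 net, giving 1422 at 117 cm.
The spare 3 cm is too small for any remaining product, and no exchange beats 1422.

1422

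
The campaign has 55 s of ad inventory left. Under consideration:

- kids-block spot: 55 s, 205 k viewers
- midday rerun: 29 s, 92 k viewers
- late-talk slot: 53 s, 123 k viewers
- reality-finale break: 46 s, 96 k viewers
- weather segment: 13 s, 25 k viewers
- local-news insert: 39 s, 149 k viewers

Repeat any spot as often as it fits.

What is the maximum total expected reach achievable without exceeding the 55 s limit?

205

Filling by ratio: weather segment + local-news insert for 174, with 3 s left unused.
The 52 s tied up in weather segment and local-news insert is better spent on kids-block spot — total rises to 205 (55 s).
Nothing else within 55 s beats 205.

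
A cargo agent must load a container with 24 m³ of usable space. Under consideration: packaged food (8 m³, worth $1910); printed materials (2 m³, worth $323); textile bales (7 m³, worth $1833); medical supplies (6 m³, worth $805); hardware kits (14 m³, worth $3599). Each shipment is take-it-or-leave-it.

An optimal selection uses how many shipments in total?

Best achievable revenue is 5832.
For example packaged food + printed materials + hardware kits achieves it, using 24 m³.
Any selection reaching 5832 contains exactly 3 shipments.

3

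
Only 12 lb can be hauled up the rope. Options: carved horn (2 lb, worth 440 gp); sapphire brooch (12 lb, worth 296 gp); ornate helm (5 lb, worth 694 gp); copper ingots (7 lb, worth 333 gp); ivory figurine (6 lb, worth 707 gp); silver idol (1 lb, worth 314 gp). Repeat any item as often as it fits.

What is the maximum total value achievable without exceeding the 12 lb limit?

3768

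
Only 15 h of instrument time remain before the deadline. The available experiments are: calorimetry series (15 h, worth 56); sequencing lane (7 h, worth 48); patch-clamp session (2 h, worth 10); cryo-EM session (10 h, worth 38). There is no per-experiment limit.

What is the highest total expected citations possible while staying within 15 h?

96

Ranking by ratio (expected citations/h): sequencing lane 6.86, patch-clamp session 5.00, cryo-EM session 3.80, calorimetry series 3.73.
Best packing: 2×sequencing lane — 14 h, 96 total.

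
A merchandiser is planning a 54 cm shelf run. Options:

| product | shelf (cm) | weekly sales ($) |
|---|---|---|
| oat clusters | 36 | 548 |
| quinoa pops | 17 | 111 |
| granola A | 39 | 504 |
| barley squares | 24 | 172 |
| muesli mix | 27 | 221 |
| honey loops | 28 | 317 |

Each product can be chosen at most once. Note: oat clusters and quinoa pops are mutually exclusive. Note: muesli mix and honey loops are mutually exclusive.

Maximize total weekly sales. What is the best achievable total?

Taking oat clusters: 36 cm used, 548 in weekly sales.

548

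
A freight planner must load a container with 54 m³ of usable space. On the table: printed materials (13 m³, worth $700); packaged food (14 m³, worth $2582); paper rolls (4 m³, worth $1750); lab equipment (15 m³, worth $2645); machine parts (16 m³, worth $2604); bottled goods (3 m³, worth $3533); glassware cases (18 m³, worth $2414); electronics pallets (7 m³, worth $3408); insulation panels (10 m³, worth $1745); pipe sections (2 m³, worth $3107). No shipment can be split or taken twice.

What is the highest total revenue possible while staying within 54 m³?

17047

Greedy by ratio would take packaged food + paper rolls + lab equipment + bottled goods + electronics pallets + pipe sections: 45 m³ used, total 17025.
Replace packaged food with machine parts: the trade gains 22 net, giving 17047 at 47 m³.
The closest alternative, lab equipment + machine parts + bottled goods + electronics pallets + insulation panels + pipe sections, reaches only 17042.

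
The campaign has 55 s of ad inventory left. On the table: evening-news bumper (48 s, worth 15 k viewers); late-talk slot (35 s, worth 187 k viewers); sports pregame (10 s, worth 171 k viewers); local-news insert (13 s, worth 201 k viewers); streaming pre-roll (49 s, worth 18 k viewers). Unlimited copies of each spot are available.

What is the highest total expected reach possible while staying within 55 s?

885

Taking the top-ratio spots first gives 5×sports pregame for 855 (50 s).
Dropping sports pregame frees 10 s; slotting in local-news insert (13 s) lifts the total to 885 at 53 s.
That's the maximum — no swap from here does better than 885.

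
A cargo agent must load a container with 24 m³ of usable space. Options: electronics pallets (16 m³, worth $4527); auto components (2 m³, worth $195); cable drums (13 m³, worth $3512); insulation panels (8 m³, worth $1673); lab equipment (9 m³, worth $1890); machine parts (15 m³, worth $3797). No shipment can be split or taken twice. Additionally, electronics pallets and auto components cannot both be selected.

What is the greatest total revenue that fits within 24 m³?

6200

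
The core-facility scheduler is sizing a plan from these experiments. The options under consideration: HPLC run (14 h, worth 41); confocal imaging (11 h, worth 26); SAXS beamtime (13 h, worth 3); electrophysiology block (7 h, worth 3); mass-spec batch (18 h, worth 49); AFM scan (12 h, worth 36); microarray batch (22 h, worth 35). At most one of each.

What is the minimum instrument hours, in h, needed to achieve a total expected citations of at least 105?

41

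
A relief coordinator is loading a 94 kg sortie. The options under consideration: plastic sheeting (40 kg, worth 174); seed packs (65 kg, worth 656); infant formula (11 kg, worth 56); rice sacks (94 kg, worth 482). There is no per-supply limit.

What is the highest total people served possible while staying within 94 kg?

Density check — seed packs 10.09, rice sacks 5.13, infant formula 5.09 are the best per kg.
Taking seed packs + 2×infant formula: 87 kg used, 768 in people served.
The spare 7 kg is too small for any remaining supply, and no exchange beats 768.

768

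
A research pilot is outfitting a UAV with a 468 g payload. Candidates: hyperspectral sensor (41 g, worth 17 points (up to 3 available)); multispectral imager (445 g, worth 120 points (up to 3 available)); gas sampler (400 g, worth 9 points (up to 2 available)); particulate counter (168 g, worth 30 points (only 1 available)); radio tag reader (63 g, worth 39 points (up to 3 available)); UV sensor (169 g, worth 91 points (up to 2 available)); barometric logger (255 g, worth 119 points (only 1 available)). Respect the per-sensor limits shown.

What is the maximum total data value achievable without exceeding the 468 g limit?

Density check — radio tag reader 0.62, UV sensor 0.54, barometric logger 0.47 are the best per g.
The ratio heuristic lands on 2×hyperspectral sensor + 3×radio tag reader + UV sensor (242) but leaves 28 g idle.
Replace 2×hyperspectral sensor and radio tag reader with UV sensor: the trade gains 18 net, giving 260 at 464 g.

260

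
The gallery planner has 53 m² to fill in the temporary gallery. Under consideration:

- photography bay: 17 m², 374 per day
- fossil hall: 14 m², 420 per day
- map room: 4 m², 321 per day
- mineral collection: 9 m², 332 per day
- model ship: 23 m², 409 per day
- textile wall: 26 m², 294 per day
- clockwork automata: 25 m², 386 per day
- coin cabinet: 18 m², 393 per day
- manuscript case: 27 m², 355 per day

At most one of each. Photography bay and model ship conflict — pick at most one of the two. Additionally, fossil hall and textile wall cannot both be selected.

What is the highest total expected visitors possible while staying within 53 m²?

Greedy by ratio would take photography bay + fossil hall + map room + mineral collection: 44 m² used, total 1447.
The 9 m² tied up in mineral collection is better spent on coin cabinet — total rises to 1508 (53 m²).

1508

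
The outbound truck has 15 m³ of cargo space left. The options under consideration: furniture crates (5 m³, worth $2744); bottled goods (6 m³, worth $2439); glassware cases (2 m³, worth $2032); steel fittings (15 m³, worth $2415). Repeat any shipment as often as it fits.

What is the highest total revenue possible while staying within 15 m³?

14224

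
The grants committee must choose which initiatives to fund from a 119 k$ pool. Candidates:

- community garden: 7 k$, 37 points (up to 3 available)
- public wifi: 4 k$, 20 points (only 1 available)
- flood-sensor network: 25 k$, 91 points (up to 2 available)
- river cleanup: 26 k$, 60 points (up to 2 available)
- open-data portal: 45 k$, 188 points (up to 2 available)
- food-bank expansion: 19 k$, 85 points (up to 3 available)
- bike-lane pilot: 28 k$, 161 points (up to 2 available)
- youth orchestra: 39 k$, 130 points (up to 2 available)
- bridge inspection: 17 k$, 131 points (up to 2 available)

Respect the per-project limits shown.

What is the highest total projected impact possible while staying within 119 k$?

715

3×community garden + public wifi + 2×bike-lane pilot + 2×bridge inspection uses 115 of the 119 k$ and totals 715.
The spare 4 k$ is too small for any remaining project, and no exchange beats 715.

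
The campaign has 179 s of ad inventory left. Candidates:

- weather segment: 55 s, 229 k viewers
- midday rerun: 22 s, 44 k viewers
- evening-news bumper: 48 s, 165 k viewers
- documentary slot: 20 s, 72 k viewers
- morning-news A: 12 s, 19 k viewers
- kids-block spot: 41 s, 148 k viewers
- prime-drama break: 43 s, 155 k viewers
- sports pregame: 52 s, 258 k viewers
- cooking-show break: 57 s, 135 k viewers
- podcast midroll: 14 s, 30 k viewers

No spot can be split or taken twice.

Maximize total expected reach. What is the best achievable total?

724

Filling by ratio: weather segment + documentary slot + kids-block spot + sports pregame for 707, with 11 s left unused.
The 41 s tied up in kids-block spot is better spent on evening-news bumper — total rises to 724 (175 s).
An exhaustive check of the 1024 subsets confirms 724.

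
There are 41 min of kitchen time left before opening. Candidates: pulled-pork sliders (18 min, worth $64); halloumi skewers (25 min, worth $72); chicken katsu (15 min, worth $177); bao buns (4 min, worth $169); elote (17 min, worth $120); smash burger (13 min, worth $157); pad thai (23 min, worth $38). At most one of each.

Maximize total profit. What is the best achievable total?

Chicken katsu + bao buns + smash burger uses 32 of the 41 min and totals 503.

503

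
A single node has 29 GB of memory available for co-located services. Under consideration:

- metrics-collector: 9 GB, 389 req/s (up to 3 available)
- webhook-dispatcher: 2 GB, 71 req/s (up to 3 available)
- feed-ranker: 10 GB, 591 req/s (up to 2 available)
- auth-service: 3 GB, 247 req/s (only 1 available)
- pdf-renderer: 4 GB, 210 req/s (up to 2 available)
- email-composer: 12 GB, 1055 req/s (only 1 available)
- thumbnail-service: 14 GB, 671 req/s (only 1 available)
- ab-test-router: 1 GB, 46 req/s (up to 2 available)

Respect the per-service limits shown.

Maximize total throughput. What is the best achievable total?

The ratio ordering already packs tightly: feed-ranker + auth-service + pdf-renderer + email-composer, 29 GB, 2103.

2103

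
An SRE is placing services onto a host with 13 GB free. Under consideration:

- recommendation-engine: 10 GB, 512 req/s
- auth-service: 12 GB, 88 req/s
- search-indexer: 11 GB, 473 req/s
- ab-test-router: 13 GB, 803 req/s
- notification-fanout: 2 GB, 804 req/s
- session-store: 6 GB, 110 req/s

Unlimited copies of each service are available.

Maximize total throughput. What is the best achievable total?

The ratio ordering already packs tightly: 6×notification-fanout, 12 GB, 4824.

4824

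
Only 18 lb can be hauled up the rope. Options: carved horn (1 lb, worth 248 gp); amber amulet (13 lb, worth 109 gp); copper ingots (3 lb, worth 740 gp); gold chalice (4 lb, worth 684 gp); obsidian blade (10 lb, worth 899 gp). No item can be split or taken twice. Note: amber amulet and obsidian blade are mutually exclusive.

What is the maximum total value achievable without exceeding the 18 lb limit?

2571

Carved horn + copper ingots + gold chalice + obsidian blade uses 18 of the 18 lb and totals 2571.
Next best is copper ingots + gold chalice + obsidian blade at 2323 (17 lb) — short by 248.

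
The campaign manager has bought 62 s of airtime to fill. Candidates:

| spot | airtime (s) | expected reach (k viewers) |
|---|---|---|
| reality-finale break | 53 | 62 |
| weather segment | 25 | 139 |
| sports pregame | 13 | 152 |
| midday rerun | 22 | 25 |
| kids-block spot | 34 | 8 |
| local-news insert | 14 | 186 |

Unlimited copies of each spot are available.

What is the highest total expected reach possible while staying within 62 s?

The ratio ordering already packs tightly: 4×local-news insert, 56 s, 744.
No other feasible combination exceeds 744.

744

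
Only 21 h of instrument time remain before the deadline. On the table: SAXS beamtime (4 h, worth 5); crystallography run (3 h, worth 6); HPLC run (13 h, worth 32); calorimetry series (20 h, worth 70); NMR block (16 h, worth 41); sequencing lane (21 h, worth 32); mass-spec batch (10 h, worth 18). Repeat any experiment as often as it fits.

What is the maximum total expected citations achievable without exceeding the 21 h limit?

70

Ranking by ratio (expected citations/h): calorimetry series 3.50, NMR block 2.56, HPLC run 2.46, crystallography run 2.00.
Taking calorimetry series: 20 h used, 70 in expected citations.
That's the maximum — no swap from here does better than 70.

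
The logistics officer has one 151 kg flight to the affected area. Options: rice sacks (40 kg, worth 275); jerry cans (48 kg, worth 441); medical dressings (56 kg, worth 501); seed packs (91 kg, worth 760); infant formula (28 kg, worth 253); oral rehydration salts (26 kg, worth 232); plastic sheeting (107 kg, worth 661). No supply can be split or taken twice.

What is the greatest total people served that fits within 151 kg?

Ranking by ratio (people served/kg): jerry cans 9.19, infant formula 9.04, medical dressings 8.95, oral rehydration salts 8.92.
A density-first pass picks jerry cans + medical dressings + infant formula — 1195 at 132 kg.
Dropping jerry cans and infant formula frees 76 kg; slotting in seed packs (91 kg) lifts the total to 1261 at 147 kg.

1261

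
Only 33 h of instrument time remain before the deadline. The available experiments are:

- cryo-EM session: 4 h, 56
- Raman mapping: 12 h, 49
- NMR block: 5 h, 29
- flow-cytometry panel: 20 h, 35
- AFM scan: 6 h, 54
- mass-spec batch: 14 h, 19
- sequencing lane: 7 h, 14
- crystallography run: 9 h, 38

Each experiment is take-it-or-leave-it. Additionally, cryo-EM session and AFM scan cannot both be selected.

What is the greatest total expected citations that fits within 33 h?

172

Taking cryo-EM session + Raman mapping + NMR block + crystallography run: 30 h used, 172 in expected citations.
Nothing else feasible within 33 h beats 172.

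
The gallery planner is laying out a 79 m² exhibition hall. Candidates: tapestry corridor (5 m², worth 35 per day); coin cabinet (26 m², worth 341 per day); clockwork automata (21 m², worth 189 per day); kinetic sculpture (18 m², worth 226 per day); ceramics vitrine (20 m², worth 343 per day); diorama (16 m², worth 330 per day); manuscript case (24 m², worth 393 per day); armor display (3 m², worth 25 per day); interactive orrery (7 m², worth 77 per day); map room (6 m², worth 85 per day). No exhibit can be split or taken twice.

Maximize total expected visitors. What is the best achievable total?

1292

Filling by ratio: ceramics vitrine + diorama + manuscript case + armor display + interactive orrery + map room for 1253, with 3 m² left unused.
The 16 m² tied up in armor display and interactive orrery and map room is better spent on kinetic sculpture — total rises to 1292 (78 m²).
Runner-up tapestry corridor + ceramics vitrine + diorama + manuscript case + interactive orrery + map room tops out at 1263.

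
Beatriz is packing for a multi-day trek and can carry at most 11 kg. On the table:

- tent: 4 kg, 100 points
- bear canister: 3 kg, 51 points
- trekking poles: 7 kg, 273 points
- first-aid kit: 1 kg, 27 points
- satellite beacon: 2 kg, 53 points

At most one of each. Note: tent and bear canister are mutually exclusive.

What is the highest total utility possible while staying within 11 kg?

Taking the top-ratio items first gives trekking poles + first-aid kit + satellite beacon for 353 (10 kg).
Replace first-aid kit and satellite beacon with tent: the trade gains 20 net, giving 373 at 11 kg.
The closest alternative, trekking poles + first-aid kit + satellite beacon, reaches only 353.

373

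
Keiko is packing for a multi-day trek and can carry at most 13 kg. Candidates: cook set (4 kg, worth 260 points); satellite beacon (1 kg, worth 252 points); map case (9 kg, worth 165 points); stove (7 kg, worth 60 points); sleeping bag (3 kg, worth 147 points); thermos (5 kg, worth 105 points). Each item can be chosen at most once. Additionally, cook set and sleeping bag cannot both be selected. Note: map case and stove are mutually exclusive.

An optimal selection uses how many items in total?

3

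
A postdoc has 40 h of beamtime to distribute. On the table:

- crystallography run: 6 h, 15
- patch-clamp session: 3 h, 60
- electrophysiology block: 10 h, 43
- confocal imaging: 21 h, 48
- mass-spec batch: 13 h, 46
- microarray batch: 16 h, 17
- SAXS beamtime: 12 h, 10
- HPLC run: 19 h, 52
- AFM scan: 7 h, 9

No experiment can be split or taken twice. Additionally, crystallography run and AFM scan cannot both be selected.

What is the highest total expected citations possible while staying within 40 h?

Taking crystallography run + patch-clamp session + electrophysiology block + HPLC run: 38 h used, 170 in expected citations.

170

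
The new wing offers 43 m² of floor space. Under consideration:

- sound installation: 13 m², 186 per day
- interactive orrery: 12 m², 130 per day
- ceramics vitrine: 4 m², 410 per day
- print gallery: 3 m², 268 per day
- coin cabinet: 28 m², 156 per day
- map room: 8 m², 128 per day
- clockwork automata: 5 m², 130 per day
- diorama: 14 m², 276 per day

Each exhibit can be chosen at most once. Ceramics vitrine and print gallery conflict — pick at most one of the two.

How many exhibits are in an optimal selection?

5

The maximum expected visitors within 43 m² is 1074.
One optimal bundle: interactive orrery + ceramics vitrine + map room + clockwork automata + diorama (43 m²).
All optima have 5 exhibits.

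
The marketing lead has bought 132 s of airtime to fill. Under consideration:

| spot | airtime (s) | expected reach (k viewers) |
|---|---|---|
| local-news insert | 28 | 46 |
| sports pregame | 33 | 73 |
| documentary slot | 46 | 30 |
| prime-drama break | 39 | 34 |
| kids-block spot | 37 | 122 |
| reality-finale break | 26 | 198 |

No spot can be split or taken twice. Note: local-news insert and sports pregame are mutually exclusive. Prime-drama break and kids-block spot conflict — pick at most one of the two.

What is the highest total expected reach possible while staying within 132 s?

393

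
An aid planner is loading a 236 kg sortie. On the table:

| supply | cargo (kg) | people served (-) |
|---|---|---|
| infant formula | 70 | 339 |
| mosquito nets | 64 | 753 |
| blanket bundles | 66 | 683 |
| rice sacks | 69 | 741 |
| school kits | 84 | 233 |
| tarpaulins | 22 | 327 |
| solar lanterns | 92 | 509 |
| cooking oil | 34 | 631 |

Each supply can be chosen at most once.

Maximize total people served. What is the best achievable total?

2808

Ranking by ratio (people served/kg): cooking oil 18.56, tarpaulins 14.86, mosquito nets 11.77, rice sacks 10.74.
Taking the top-ratio supplies first gives mosquito nets + rice sacks + tarpaulins + cooking oil for 2452 (189 kg).
The 22 kg tied up in tarpaulins is better spent on blanket bundles — total rises to 2808 (233 kg).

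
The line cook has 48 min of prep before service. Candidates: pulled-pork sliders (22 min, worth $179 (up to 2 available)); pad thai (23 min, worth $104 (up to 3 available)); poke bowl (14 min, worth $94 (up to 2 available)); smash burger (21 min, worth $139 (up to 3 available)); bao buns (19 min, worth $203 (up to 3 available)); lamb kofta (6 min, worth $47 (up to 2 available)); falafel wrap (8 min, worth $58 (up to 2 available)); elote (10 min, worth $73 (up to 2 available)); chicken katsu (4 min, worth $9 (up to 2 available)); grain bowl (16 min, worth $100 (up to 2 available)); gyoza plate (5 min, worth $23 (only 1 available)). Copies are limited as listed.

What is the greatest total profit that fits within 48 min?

Taking the top-ratio dishes first gives 2×bao buns + lamb kofta + chicken katsu for 462 (48 min).
The 10 min tied up in lamb kofta and chicken katsu is better spent on elote — total rises to 479 (48 min).
Nothing else within 48 min beats 479.

479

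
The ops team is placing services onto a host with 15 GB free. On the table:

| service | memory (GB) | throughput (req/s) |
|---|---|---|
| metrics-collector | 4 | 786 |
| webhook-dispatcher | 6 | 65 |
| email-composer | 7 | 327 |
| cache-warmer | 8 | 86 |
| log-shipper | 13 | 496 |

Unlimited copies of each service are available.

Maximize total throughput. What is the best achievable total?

2358

Taking 3×metrics-collector: 12 GB used, 2358 in throughput.
No other feasible combination exceeds 2358.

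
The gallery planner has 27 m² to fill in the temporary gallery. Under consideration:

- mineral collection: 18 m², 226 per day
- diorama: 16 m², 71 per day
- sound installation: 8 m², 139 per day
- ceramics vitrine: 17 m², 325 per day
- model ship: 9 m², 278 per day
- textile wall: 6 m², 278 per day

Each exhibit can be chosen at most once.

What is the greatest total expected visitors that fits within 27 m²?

Taking sound installation + model ship + textile wall: 23 m² used, 695 in expected visitors.

695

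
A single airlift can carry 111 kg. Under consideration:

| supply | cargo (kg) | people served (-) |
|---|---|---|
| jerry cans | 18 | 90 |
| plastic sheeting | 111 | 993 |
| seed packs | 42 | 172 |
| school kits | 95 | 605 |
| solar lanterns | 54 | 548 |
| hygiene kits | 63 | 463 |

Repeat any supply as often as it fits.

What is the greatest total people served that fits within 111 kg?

Taking 2×solar lanterns: 108 kg used, 1096 in people served.

1096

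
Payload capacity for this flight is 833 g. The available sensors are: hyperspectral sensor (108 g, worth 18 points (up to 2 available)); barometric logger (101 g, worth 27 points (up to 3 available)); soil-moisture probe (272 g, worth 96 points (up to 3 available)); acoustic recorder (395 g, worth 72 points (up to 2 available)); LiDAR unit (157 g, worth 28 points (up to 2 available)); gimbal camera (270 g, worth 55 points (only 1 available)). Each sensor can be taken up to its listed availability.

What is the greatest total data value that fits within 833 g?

By data value per g: soil-moisture probe 0.35, barometric logger 0.27, gimbal camera 0.20 lead.
3×soil-moisture probe uses 816 of the 833 g and totals 288.
Nothing else within 833 g beats 288.

288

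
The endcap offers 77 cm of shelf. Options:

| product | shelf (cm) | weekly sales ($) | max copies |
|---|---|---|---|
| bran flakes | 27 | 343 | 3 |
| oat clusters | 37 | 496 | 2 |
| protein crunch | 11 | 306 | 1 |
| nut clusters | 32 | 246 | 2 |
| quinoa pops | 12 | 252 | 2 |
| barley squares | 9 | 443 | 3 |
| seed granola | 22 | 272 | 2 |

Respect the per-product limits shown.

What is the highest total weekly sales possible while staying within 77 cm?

2230

Ranking by ratio (weekly sales/cm): barley squares 49.22, protein crunch 27.82, quinoa pops 21.00, oat clusters 13.41.
Taking the top-ratio products first gives protein crunch + 2×quinoa pops + 3×barley squares for 2139 (62 cm).
Replace quinoa pops with bran flakes: the trade gains 91 net, giving 2230 at 77 cm.
No other feasible combination exceeds 2230.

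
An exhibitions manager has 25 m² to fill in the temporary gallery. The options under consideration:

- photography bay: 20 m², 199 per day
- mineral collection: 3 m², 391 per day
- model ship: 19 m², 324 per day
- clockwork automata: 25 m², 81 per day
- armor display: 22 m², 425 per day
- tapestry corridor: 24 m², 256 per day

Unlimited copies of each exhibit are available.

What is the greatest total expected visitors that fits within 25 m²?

The ratio ordering already packs tightly: 8×mineral collection, 24 m², 3128.

3128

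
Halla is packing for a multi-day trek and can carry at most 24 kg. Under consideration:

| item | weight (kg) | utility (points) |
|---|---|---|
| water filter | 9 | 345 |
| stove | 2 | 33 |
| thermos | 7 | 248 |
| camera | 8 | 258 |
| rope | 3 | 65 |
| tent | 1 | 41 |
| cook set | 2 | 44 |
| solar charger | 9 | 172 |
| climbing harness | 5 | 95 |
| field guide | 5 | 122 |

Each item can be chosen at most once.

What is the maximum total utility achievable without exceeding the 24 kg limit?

By utility per kg: tent 41.00, water filter 38.33, thermos 35.43 lead.
A density-first pass picks water filter + thermos + tent + cook set + field guide — 800 at 24 kg.
Dropping tent and cook set and field guide frees 8 kg; slotting in camera (8 kg) lifts the total to 851 at 24 kg.
Nothing else within 24 kg beats 851.

851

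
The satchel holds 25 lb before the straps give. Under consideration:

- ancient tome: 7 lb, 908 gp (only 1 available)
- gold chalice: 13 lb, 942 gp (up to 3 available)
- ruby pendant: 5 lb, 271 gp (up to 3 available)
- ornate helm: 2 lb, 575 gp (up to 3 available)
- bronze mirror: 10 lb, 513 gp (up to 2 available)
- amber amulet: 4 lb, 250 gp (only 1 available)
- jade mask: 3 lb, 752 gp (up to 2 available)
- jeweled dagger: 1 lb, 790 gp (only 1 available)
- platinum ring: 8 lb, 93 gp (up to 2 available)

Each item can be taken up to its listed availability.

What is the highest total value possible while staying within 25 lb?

The ratio heuristic lands on ancient tome + 3×ornate helm + amber amulet + 2×jade mask + jeweled dagger (5177) but leaves 1 lb idle.
Replace amber amulet with ruby pendant: the trade gains 21 net, giving 5198 at 25 lb.
No other feasible combination exceeds 5198.

5198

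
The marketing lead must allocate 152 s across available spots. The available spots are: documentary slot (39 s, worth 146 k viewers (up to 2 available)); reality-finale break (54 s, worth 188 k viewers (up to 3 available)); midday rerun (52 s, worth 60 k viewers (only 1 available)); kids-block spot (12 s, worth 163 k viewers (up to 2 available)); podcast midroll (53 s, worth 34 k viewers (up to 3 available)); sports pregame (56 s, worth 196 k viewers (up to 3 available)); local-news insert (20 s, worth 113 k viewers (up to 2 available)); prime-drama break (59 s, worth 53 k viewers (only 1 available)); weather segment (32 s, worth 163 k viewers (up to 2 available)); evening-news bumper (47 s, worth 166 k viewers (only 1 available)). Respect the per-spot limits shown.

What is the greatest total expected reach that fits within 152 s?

Ranking by ratio (expected reach/s): kids-block spot 13.58, local-news insert 5.65, weather segment 5.09.
Taking the top-ratio spots first gives 2×kids-block spot + 2×local-news insert + 2×weather segment for 878 (128 s).
Dropping local-news insert frees 20 s; slotting in documentary slot (39 s) lifts the total to 911 at 147 s.
That's the maximum — no swap from here does better than 911.

911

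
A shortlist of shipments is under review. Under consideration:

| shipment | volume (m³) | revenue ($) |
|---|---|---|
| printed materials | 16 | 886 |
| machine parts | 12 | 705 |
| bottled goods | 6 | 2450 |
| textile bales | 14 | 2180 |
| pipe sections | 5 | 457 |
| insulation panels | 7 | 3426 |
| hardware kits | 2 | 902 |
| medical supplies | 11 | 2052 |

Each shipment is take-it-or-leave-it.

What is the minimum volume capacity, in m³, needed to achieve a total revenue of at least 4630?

Need the lightest bundle worth ≥ 4630.
bottled goods + insulation panels: 5876 revenue at 13 m³.
Any bundle with less than 13 m³ falls short of 4630.

13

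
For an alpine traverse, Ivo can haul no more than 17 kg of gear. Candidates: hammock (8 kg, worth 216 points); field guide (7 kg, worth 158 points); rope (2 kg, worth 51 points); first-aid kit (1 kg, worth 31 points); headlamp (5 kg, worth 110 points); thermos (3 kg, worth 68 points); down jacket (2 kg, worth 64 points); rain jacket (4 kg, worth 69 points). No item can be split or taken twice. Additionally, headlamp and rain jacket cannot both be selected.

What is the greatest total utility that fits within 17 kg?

Filling by ratio: hammock + rope + first-aid kit + thermos + down jacket for 430, with 1 kg left unused.
Dropping first-aid kit and thermos frees 4 kg; slotting in headlamp (5 kg) lifts the total to 441 at 17 kg.
Runner-up hammock + field guide + down jacket tops out at 438.

441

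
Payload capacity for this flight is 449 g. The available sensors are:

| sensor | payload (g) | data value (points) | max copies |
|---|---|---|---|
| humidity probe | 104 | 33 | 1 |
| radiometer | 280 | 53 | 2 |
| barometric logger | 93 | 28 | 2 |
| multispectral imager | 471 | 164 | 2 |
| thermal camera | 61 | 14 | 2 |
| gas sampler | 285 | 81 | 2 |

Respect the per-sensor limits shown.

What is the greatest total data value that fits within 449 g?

123

Filling by ratio: humidity probe + 2×barometric logger + 2×thermal camera for 117, with 37 g left unused.
Replace humidity probe and barometric logger and thermal camera with gas sampler: the trade gains 6 net, giving 123 at 439 g.
No other feasible combination exceeds 123.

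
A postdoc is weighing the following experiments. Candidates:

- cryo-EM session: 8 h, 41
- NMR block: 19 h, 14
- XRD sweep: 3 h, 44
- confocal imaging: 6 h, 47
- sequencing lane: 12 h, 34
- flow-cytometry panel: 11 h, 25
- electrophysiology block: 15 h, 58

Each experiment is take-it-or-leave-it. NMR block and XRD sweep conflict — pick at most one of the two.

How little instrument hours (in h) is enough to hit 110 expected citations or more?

17

Need the lightest bundle worth ≥ 110.
cryo-EM session + XRD sweep + confocal imaging: 132 expected citations at 17 h.
Any bundle with less than 17 h falls short of 110.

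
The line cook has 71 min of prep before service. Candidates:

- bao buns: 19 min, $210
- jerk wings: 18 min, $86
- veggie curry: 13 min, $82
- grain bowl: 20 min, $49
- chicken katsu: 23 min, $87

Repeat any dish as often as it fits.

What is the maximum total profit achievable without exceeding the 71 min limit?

Taking 3×bao buns + veggie curry: 70 min used, 712 in profit.

712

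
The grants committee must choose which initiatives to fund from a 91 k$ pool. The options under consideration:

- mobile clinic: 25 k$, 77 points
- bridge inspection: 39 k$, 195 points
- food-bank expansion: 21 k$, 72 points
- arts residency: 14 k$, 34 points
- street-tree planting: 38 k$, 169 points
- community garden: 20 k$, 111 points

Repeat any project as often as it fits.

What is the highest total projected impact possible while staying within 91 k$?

444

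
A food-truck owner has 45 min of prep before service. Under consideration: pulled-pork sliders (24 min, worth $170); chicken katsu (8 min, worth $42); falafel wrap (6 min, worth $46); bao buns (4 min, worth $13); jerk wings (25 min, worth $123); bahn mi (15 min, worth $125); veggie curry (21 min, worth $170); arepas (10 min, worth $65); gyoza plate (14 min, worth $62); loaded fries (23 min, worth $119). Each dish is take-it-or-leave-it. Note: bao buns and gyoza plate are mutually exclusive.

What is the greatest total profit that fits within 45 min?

Best packing: pulled-pork sliders + falafel wrap + bahn mi — 45 min, 341 total.
Every other selection either busts 45 min or breaks a pairing rule or fails to beat 341.

341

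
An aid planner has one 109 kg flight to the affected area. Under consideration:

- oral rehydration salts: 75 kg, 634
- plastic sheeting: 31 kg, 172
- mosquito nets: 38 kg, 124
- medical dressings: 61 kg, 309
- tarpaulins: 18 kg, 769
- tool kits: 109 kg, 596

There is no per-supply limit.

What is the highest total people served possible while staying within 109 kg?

Ranking by ratio (people served/kg): tarpaulins 42.72, oral rehydration salts 8.45, plastic sheeting 5.55, tool kits 5.47.
Best packing: 6×tarpaulins — 108 kg, 4614 total.
Every other selection either busts 109 kg or fails to beat 4614.

4614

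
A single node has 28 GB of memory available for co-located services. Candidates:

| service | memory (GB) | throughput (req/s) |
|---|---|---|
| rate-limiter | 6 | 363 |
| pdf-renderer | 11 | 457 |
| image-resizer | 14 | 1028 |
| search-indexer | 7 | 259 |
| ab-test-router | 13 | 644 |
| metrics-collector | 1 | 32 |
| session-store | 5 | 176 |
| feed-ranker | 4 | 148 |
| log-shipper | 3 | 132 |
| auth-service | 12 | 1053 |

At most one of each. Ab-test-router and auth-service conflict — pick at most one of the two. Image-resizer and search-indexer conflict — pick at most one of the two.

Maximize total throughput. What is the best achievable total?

Ranking by ratio (throughput/GB): auth-service 87.75, image-resizer 73.43, rate-limiter 60.50.
Best packing: image-resizer + metrics-collector + auth-service — 27 GB, 2113 total.
Next best is image-resizer + auth-service at 2081 (26 GB) — short by 32.

2113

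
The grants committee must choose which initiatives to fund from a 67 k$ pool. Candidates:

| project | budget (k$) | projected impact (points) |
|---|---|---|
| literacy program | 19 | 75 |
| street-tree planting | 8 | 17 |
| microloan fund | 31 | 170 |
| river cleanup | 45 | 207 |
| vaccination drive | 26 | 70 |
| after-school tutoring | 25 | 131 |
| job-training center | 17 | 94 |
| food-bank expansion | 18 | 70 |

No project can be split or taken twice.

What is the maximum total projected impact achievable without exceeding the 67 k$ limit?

Taking literacy program + microloan fund + job-training center: 67 k$ used, 339 in projected impact.
Nothing else within 67 k$ beats 339.

339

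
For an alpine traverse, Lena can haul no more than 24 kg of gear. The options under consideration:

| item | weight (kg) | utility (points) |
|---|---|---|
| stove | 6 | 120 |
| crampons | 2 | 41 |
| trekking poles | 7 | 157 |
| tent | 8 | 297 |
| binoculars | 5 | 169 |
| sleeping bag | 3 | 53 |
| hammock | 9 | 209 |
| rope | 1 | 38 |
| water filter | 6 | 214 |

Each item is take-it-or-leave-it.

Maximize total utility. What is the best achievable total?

Taking the top-ratio items first gives crampons + tent + binoculars + rope + water filter for 759 (22 kg).
The 1 kg tied up in rope is better spent on sleeping bag — total rises to 774 (24 kg).

774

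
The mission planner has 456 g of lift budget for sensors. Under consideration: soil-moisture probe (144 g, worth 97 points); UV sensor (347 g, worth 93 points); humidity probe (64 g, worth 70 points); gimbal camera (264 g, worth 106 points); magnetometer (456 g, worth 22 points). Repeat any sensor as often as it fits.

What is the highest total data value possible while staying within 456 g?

490

7×humidity probe uses 448 of the 456 g and totals 490.
The spare 8 g is too small for any remaining sensor, and no exchange beats 490.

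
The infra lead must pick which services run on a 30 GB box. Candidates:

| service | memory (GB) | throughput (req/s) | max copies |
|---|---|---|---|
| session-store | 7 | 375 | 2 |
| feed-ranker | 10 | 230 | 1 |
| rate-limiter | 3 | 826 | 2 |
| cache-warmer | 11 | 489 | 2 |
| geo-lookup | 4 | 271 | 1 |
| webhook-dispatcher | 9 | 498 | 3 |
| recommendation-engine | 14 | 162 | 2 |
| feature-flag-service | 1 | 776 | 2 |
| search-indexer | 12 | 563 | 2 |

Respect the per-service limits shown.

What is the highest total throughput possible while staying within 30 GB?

4471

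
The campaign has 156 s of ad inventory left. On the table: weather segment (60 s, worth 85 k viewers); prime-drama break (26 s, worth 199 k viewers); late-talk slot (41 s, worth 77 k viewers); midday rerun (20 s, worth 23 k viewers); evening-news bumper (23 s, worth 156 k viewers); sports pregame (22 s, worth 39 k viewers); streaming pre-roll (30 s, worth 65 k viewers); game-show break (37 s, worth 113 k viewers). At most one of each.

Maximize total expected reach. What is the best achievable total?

584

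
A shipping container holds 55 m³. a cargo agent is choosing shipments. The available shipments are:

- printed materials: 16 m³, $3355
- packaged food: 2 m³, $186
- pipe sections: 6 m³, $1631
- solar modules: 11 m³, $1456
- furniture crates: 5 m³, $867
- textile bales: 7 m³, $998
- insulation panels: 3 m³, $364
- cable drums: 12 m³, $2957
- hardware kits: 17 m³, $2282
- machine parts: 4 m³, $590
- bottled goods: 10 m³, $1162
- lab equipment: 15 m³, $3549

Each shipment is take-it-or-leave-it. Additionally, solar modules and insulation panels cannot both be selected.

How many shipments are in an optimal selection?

Best achievable revenue is 12359.
printed materials + pipe sections + furniture crates + cable drums + lab equipment hits 12359 at 54 m³.
Every optimal selection uses 5 shipments.

5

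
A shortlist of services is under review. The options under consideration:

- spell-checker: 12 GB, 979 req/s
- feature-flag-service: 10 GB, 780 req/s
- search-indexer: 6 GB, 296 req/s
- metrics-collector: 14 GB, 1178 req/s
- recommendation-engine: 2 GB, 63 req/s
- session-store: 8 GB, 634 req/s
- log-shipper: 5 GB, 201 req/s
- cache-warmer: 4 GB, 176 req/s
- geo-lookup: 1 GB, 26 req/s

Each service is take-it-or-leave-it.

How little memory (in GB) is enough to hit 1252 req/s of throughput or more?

17

Need the lightest bundle worth ≥ 1252.
Taking metrics-collector + recommendation-engine + geo-lookup gives 1267 (≥ 1252) for 17 GB.
Any bundle with less than 17 GB falls short of 1252.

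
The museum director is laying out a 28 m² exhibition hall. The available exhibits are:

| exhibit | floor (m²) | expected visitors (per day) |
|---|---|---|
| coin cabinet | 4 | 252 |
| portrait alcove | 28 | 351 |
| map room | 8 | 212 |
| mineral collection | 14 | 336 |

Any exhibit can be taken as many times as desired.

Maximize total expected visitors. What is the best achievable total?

1764

Best packing: 7×coin cabinet — 28 m², 1764 total.
That's the maximum — no swap from here does better than 1764.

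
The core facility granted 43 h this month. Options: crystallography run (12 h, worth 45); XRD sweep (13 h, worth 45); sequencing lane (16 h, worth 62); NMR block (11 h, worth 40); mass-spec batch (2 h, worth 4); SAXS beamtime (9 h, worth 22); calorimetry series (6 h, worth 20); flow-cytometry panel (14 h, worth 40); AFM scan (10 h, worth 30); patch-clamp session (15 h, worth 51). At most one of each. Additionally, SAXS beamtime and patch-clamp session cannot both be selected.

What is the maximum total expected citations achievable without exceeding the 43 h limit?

158

Taking the top-ratio experiments first gives crystallography run + sequencing lane + NMR block + mass-spec batch for 151 (41 h).
Replace NMR block and mass-spec batch with patch-clamp session: the trade gains 7 net, giving 158 at 43 h.
That's the maximum — no feasible swap from here does better than 158.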